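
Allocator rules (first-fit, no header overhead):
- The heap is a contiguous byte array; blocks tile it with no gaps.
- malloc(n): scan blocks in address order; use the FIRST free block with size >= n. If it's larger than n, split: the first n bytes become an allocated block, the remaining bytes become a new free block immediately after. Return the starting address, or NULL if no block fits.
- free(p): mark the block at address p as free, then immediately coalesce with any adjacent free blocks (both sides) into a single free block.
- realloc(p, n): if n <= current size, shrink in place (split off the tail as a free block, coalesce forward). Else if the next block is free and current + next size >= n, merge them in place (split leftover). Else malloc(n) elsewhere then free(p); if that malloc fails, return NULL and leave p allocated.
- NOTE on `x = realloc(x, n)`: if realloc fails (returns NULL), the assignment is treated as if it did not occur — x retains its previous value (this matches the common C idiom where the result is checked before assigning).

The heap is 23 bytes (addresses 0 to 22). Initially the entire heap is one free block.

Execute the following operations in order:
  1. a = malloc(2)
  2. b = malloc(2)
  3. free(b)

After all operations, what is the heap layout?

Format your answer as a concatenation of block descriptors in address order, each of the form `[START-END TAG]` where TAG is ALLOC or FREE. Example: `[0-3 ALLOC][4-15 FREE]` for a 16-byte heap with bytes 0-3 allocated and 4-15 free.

Op 1: a = malloc(2) -> a = 0; heap: [0-1 ALLOC][2-22 FREE]
Op 2: b = malloc(2) -> b = 2; heap: [0-1 ALLOC][2-3 ALLOC][4-22 FREE]
Op 3: free(b) -> (freed b); heap: [0-1 ALLOC][2-22 FREE]

Answer: [0-1 ALLOC][2-22 FREE]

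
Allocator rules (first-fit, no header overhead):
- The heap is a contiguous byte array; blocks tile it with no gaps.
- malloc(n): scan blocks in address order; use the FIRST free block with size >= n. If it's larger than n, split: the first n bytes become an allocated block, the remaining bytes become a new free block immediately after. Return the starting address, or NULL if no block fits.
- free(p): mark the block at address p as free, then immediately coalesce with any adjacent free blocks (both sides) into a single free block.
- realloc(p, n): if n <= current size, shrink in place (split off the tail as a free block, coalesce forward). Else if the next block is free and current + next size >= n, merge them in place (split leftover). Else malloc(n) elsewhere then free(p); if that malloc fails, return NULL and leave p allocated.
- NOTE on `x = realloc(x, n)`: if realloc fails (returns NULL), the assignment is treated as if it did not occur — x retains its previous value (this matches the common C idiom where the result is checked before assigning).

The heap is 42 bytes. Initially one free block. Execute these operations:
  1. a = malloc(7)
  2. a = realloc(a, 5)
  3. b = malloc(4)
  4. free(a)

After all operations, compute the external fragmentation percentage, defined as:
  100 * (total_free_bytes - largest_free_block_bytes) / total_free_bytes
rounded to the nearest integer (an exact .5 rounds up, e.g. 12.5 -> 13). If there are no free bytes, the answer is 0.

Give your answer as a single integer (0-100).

Op 1: a = malloc(7) -> a = 0; heap: [0-6 ALLOC][7-41 FREE]
Op 2: a = realloc(a, 5) -> a = 0; heap: [0-4 ALLOC][5-41 FREE]
Op 3: b = malloc(4) -> b = 5; heap: [0-4 ALLOC][5-8 ALLOC][9-41 FREE]
Op 4: free(a) -> (freed a); heap: [0-4 FREE][5-8 ALLOC][9-41 FREE]
Free blocks: [5 33] total_free=38 largest=33 -> 100*(38-33)/38 = 500/38 ≈ 13.158 -> rounds to 13

Answer: 13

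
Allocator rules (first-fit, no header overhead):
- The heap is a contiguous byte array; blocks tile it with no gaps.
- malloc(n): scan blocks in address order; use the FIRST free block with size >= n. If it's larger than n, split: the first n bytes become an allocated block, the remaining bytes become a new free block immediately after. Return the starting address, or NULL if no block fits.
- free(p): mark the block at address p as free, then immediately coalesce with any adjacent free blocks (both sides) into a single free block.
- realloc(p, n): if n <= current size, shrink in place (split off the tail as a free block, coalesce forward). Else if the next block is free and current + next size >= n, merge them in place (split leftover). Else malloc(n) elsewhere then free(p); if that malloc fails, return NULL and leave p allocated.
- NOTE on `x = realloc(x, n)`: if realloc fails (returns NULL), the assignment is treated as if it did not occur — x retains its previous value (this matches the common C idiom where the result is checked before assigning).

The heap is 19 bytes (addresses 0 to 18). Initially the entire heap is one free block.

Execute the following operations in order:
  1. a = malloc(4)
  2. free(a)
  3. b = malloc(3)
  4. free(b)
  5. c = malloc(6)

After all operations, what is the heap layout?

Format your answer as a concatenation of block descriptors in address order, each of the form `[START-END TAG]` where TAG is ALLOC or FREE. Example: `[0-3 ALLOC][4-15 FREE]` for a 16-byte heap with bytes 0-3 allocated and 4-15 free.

Answer: [0-5 ALLOC][6-18 FREE]

Derivation:
Op 1: a = malloc(4) -> a = 0; heap: [0-3 ALLOC][4-18 FREE]
Op 2: free(a) -> (freed a); heap: [0-18 FREE]
Op 3: b = malloc(3) -> b = 0; heap: [0-2 ALLOC][3-18 FREE]
Op 4: free(b) -> (freed b); heap: [0-18 FREE]
Op 5: c = malloc(6) -> c = 0; heap: [0-5 ALLOC][6-18 FREE]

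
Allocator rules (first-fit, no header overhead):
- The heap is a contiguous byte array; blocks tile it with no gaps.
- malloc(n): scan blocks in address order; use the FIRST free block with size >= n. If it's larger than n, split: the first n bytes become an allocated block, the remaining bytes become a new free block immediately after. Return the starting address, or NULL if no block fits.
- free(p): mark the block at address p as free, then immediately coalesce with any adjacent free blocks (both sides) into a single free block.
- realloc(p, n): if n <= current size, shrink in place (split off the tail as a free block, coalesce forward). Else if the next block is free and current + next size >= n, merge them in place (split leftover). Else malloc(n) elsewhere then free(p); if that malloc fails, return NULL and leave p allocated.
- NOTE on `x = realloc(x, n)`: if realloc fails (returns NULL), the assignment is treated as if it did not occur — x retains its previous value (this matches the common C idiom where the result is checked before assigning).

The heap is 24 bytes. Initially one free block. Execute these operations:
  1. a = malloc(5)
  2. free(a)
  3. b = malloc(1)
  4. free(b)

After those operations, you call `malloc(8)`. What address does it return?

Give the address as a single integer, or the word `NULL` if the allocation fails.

Op 1: a = malloc(5) -> a = 0; heap: [0-4 ALLOC][5-23 FREE]
Op 2: free(a) -> (freed a); heap: [0-23 FREE]
Op 3: b = malloc(1) -> b = 0; heap: [0-0 ALLOC][1-23 FREE]
Op 4: free(b) -> (freed b); heap: [0-23 FREE]
malloc(8): first-fit scan over [0-23 FREE] -> 0

Answer: 0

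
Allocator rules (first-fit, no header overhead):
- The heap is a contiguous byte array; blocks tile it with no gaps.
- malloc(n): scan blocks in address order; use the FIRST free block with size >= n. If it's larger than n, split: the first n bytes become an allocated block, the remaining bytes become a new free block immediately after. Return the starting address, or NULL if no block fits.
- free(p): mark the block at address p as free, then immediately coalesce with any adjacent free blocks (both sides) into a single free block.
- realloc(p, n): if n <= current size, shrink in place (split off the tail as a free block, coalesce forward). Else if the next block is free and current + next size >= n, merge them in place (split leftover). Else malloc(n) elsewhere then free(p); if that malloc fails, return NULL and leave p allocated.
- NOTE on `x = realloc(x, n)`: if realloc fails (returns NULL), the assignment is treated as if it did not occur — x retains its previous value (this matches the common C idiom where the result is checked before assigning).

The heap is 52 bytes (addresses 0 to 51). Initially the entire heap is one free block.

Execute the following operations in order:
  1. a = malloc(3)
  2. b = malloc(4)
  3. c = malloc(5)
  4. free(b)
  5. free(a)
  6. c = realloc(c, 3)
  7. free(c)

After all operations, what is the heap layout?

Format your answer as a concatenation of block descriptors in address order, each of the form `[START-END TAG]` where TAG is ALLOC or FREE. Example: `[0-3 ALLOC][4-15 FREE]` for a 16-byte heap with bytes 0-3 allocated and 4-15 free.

Op 1: a = malloc(3) -> a = 0; heap: [0-2 ALLOC][3-51 FREE]
Op 2: b = malloc(4) -> b = 3; heap: [0-2 ALLOC][3-6 ALLOC][7-51 FREE]
Op 3: c = malloc(5) -> c = 7; heap: [0-2 ALLOC][3-6 ALLOC][7-11 ALLOC][12-51 FREE]
Op 4: free(b) -> (freed b); heap: [0-2 ALLOC][3-6 FREE][7-11 ALLOC][12-51 FREE]
Op 5: free(a) -> (freed a); heap: [0-6 FREE][7-11 ALLOC][12-51 FREE]
Op 6: c = realloc(c, 3) -> c = 7; heap: [0-6 FREE][7-9 ALLOC][10-51 FREE]
Op 7: free(c) -> (freed c); heap: [0-51 FREE]

Answer: [0-51 FREE]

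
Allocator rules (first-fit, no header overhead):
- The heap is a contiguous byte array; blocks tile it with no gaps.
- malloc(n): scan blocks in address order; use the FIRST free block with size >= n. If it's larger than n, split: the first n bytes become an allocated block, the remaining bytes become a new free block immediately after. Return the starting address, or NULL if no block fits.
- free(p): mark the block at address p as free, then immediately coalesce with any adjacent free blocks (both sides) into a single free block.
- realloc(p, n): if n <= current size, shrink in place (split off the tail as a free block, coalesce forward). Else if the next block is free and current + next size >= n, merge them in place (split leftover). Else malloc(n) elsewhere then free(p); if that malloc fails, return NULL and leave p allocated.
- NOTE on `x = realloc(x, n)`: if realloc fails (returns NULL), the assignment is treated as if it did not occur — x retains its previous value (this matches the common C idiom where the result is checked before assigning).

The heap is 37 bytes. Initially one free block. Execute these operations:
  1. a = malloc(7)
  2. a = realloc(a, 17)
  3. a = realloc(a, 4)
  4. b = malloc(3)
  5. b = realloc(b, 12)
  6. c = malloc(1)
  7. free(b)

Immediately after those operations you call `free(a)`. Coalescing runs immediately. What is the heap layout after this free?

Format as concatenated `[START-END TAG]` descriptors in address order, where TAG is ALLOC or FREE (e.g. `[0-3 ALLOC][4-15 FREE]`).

Answer: [0-15 FREE][16-16 ALLOC][17-36 FREE]

Derivation:
Op 1: a = malloc(7) -> a = 0; heap: [0-6 ALLOC][7-36 FREE]
Op 2: a = realloc(a, 17) -> a = 0; heap: [0-16 ALLOC][17-36 FREE]
Op 3: a = realloc(a, 4) -> a = 0; heap: [0-3 ALLOC][4-36 FREE]
Op 4: b = malloc(3) -> b = 4; heap: [0-3 ALLOC][4-6 ALLOC][7-36 FREE]
Op 5: b = realloc(b, 12) -> b = 4; heap: [0-3 ALLOC][4-15 ALLOC][16-36 FREE]
Op 6: c = malloc(1) -> c = 16; heap: [0-3 ALLOC][4-15 ALLOC][16-16 ALLOC][17-36 FREE]
Op 7: free(b) -> (freed b); heap: [0-3 ALLOC][4-15 FREE][16-16 ALLOC][17-36 FREE]
free(a): a = 0 -> block [0-3 ALLOC]; mark free, coalesce with adjacent free neighbors -> [0-15 FREE][16-16 ALLOC][17-36 FREE]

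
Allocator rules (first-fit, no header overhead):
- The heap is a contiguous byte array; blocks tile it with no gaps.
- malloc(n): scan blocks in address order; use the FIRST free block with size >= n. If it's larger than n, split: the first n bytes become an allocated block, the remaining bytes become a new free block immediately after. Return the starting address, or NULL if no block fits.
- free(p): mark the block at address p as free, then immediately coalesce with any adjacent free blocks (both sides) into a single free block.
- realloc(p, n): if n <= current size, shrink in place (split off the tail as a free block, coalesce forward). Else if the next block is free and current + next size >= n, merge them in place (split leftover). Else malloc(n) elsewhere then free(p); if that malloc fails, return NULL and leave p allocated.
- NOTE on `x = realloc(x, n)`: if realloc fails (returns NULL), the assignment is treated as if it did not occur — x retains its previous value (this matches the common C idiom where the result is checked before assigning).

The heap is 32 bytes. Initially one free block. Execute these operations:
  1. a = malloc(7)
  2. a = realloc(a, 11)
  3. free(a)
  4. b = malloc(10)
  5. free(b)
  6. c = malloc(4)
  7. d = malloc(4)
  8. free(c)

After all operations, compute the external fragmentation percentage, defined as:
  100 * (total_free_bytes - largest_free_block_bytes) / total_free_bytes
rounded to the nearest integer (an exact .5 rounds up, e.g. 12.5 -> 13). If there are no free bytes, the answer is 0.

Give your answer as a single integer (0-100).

Answer: 14

Derivation:
Op 1: a = malloc(7) -> a = 0; heap: [0-6 ALLOC][7-31 FREE]
Op 2: a = realloc(a, 11) -> a = 0; heap: [0-10 ALLOC][11-31 FREE]
Op 3: free(a) -> (freed a); heap: [0-31 FREE]
Op 4: b = malloc(10) -> b = 0; heap: [0-9 ALLOC][10-31 FREE]
Op 5: free(b) -> (freed b); heap: [0-31 FREE]
Op 6: c = malloc(4) -> c = 0; heap: [0-3 ALLOC][4-31 FREE]
Op 7: d = malloc(4) -> d = 4; heap: [0-3 ALLOC][4-7 ALLOC][8-31 FREE]
Op 8: free(c) -> (freed c); heap: [0-3 FREE][4-7 ALLOC][8-31 FREE]
Free blocks: [4 24] total_free=28 largest=24 -> 100*(28-24)/28 = 400/28 ≈ 14.286 -> rounds to 14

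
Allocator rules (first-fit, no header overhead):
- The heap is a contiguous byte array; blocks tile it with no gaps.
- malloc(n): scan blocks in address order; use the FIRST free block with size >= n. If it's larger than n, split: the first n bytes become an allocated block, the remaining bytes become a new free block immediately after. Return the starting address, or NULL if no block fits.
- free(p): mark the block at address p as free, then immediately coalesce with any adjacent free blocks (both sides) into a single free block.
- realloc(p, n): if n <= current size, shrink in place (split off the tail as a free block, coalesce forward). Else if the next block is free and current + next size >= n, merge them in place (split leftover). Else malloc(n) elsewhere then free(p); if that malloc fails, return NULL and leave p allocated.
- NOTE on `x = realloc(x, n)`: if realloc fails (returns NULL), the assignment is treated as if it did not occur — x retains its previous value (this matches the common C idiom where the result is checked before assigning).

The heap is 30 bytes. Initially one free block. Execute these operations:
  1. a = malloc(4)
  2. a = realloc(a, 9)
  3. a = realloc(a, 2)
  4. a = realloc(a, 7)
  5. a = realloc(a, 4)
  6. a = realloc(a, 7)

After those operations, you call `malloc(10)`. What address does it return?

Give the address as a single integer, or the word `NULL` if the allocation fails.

Op 1: a = malloc(4) -> a = 0; heap: [0-3 ALLOC][4-29 FREE]
Op 2: a = realloc(a, 9) -> a = 0; heap: [0-8 ALLOC][9-29 FREE]
Op 3: a = realloc(a, 2) -> a = 0; heap: [0-1 ALLOC][2-29 FREE]
Op 4: a = realloc(a, 7) -> a = 0; heap: [0-6 ALLOC][7-29 FREE]
Op 5: a = realloc(a, 4) -> a = 0; heap: [0-3 ALLOC][4-29 FREE]
Op 6: a = realloc(a, 7) -> a = 0; heap: [0-6 ALLOC][7-29 FREE]
malloc(10): first-fit scan over [0-6 ALLOC][7-29 FREE] -> 7

Answer: 7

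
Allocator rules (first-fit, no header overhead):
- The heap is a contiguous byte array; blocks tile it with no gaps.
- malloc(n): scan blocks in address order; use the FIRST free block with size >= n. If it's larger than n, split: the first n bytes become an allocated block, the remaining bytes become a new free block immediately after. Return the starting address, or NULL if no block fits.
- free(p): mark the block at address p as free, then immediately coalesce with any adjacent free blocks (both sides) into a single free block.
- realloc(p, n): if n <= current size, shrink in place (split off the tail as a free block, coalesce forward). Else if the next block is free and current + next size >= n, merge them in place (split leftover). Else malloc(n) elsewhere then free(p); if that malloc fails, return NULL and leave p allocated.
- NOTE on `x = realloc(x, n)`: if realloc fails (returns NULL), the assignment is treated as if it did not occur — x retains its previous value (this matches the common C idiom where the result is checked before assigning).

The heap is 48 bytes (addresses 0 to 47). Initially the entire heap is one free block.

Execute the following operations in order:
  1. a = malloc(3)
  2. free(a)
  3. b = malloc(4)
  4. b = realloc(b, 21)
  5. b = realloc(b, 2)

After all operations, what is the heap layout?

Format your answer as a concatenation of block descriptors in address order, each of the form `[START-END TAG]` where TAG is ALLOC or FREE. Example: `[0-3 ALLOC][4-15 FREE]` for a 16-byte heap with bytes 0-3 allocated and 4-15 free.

Op 1: a = malloc(3) -> a = 0; heap: [0-2 ALLOC][3-47 FREE]
Op 2: free(a) -> (freed a); heap: [0-47 FREE]
Op 3: b = malloc(4) -> b = 0; heap: [0-3 ALLOC][4-47 FREE]
Op 4: b = realloc(b, 21) -> b = 0; heap: [0-20 ALLOC][21-47 FREE]
Op 5: b = realloc(b, 2) -> b = 0; heap: [0-1 ALLOC][2-47 FREE]

Answer: [0-1 ALLOC][2-47 FREE]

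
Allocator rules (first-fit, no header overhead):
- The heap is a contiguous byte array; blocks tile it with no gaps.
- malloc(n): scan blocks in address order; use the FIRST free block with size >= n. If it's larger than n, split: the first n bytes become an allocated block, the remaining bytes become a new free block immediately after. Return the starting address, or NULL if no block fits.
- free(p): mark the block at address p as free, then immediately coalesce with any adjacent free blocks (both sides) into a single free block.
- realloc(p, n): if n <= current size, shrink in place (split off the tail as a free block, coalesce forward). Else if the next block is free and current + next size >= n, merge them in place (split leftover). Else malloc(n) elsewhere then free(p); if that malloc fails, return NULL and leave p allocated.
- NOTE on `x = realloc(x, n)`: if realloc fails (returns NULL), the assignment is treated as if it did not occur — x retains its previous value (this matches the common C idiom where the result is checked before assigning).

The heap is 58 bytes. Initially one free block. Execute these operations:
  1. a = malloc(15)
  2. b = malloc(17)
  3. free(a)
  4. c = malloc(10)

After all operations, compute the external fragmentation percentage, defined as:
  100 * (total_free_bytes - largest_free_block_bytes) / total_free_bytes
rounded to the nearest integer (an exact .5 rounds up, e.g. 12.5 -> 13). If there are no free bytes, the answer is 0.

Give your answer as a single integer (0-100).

Op 1: a = malloc(15) -> a = 0; heap: [0-14 ALLOC][15-57 FREE]
Op 2: b = malloc(17) -> b = 15; heap: [0-14 ALLOC][15-31 ALLOC][32-57 FREE]
Op 3: free(a) -> (freed a); heap: [0-14 FREE][15-31 ALLOC][32-57 FREE]
Op 4: c = malloc(10) -> c = 0; heap: [0-9 ALLOC][10-14 FREE][15-31 ALLOC][32-57 FREE]
Free blocks: [5 26] total_free=31 largest=26 -> 100*(31-26)/31 = 500/31 ≈ 16.129 -> rounds to 16

Answer: 16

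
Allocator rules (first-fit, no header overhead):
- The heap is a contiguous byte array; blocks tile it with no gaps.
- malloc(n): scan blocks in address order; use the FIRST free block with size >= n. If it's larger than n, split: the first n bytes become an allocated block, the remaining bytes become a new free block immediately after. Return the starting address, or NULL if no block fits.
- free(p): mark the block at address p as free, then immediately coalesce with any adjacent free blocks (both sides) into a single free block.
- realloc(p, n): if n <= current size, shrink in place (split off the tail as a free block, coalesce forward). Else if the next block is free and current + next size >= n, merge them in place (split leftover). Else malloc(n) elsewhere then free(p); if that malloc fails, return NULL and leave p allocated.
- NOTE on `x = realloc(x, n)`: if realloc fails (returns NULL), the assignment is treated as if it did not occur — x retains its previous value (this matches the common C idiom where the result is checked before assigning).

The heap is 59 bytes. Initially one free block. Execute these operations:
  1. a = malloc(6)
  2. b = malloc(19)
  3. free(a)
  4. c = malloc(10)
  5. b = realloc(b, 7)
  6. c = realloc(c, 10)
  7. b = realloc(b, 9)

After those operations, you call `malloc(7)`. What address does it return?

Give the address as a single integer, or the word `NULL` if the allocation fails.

Answer: 15

Derivation:
Op 1: a = malloc(6) -> a = 0; heap: [0-5 ALLOC][6-58 FREE]
Op 2: b = malloc(19) -> b = 6; heap: [0-5 ALLOC][6-24 ALLOC][25-58 FREE]
Op 3: free(a) -> (freed a); heap: [0-5 FREE][6-24 ALLOC][25-58 FREE]
Op 4: c = malloc(10) -> c = 25; heap: [0-5 FREE][6-24 ALLOC][25-34 ALLOC][35-58 FREE]
Op 5: b = realloc(b, 7) -> b = 6; heap: [0-5 FREE][6-12 ALLOC][13-24 FREE][25-34 ALLOC][35-58 FREE]
Op 6: c = realloc(c, 10) -> c = 25; heap: [0-5 FREE][6-12 ALLOC][13-24 FREE][25-34 ALLOC][35-58 FREE]
Op 7: b = realloc(b, 9) -> b = 6; heap: [0-5 FREE][6-14 ALLOC][15-24 FREE][25-34 ALLOC][35-58 FREE]
malloc(7): first-fit scan over [0-5 FREE][6-14 ALLOC][15-24 FREE][25-34 ALLOC][35-58 FREE] -> 15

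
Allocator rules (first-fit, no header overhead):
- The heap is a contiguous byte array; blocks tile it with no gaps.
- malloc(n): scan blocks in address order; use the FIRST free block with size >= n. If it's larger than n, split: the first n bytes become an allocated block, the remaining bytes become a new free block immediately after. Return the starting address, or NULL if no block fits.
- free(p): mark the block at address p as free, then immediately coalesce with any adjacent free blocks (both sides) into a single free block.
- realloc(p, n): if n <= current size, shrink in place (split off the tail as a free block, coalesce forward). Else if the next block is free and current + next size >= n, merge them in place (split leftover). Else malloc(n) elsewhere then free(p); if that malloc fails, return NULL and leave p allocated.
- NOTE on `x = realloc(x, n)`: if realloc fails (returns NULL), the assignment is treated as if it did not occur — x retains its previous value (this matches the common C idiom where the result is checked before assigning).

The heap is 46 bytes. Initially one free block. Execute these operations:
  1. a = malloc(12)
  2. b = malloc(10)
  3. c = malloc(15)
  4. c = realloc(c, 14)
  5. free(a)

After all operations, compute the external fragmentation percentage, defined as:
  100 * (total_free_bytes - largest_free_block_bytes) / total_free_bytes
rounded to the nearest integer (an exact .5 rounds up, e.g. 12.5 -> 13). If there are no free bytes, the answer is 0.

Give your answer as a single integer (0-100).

Op 1: a = malloc(12) -> a = 0; heap: [0-11 ALLOC][12-45 FREE]
Op 2: b = malloc(10) -> b = 12; heap: [0-11 ALLOC][12-21 ALLOC][22-45 FREE]
Op 3: c = malloc(15) -> c = 22; heap: [0-11 ALLOC][12-21 ALLOC][22-36 ALLOC][37-45 FREE]
Op 4: c = realloc(c, 14) -> c = 22; heap: [0-11 ALLOC][12-21 ALLOC][22-35 ALLOC][36-45 FREE]
Op 5: free(a) -> (freed a); heap: [0-11 FREE][12-21 ALLOC][22-35 ALLOC][36-45 FREE]
Free blocks: [12 10] total_free=22 largest=12 -> 100*(22-12)/22 = 1000/22 ≈ 45.455 -> rounds to 45

Answer: 45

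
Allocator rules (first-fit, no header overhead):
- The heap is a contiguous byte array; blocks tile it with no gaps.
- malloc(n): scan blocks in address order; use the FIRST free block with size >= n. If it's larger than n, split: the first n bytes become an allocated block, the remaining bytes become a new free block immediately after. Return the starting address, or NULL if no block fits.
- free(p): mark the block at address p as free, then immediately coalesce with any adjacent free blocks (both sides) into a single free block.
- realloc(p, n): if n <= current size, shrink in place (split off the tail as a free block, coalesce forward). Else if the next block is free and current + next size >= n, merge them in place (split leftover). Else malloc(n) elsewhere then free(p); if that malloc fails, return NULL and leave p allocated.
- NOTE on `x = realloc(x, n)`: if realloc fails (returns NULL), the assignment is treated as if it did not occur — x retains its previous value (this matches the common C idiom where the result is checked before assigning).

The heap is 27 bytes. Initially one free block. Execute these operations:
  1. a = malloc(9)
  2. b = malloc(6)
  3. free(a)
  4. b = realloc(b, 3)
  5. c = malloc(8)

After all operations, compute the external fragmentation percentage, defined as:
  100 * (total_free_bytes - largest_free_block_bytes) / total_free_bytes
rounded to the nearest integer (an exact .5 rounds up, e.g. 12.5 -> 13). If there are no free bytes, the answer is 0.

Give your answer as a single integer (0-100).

Answer: 6

Derivation:
Op 1: a = malloc(9) -> a = 0; heap: [0-8 ALLOC][9-26 FREE]
Op 2: b = malloc(6) -> b = 9; heap: [0-8 ALLOC][9-14 ALLOC][15-26 FREE]
Op 3: free(a) -> (freed a); heap: [0-8 FREE][9-14 ALLOC][15-26 FREE]
Op 4: b = realloc(b, 3) -> b = 9; heap: [0-8 FREE][9-11 ALLOC][12-26 FREE]
Op 5: c = malloc(8) -> c = 0; heap: [0-7 ALLOC][8-8 FREE][9-11 ALLOC][12-26 FREE]
Free blocks: [1 15] total_free=16 largest=15 -> 100*(16-15)/16 = 100/16 = 6.25 -> rounds to 6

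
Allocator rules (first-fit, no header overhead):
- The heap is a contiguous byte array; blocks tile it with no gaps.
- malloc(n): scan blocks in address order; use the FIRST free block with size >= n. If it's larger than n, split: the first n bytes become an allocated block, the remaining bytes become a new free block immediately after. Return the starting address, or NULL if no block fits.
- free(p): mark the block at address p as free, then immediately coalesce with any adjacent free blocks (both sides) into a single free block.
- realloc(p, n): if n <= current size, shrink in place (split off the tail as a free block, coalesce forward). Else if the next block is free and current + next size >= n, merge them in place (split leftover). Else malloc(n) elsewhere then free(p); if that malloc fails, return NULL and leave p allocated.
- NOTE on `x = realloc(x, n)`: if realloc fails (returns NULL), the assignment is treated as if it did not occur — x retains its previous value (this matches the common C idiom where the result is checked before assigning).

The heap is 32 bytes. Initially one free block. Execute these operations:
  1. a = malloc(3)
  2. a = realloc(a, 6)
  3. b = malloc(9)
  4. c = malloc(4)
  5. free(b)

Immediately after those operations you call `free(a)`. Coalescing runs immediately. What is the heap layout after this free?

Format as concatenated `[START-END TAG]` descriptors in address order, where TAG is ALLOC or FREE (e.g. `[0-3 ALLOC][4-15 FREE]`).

Op 1: a = malloc(3) -> a = 0; heap: [0-2 ALLOC][3-31 FREE]
Op 2: a = realloc(a, 6) -> a = 0; heap: [0-5 ALLOC][6-31 FREE]
Op 3: b = malloc(9) -> b = 6; heap: [0-5 ALLOC][6-14 ALLOC][15-31 FREE]
Op 4: c = malloc(4) -> c = 15; heap: [0-5 ALLOC][6-14 ALLOC][15-18 ALLOC][19-31 FREE]
Op 5: free(b) -> (freed b); heap: [0-5 ALLOC][6-14 FREE][15-18 ALLOC][19-31 FREE]
free(a): a = 0 -> block [0-5 ALLOC]; mark free, coalesce with adjacent free neighbors -> [0-14 FREE][15-18 ALLOC][19-31 FREE]

Answer: [0-14 FREE][15-18 ALLOC][19-31 FREE]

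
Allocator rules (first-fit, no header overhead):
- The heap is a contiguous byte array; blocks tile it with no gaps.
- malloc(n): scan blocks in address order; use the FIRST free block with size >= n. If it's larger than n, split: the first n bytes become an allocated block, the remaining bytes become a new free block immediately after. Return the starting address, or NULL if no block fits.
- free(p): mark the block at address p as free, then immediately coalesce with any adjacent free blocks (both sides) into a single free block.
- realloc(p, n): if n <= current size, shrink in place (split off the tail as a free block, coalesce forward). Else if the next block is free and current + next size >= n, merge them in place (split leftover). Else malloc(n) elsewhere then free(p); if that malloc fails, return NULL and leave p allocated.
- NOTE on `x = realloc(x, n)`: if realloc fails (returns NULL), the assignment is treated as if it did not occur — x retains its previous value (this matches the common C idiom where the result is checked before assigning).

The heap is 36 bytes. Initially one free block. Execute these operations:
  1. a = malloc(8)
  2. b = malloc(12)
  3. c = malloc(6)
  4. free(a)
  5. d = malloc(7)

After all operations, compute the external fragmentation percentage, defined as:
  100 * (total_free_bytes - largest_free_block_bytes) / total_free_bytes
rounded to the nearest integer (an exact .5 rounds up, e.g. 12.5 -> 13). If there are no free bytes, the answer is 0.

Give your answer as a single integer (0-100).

Op 1: a = malloc(8) -> a = 0; heap: [0-7 ALLOC][8-35 FREE]
Op 2: b = malloc(12) -> b = 8; heap: [0-7 ALLOC][8-19 ALLOC][20-35 FREE]
Op 3: c = malloc(6) -> c = 20; heap: [0-7 ALLOC][8-19 ALLOC][20-25 ALLOC][26-35 FREE]
Op 4: free(a) -> (freed a); heap: [0-7 FREE][8-19 ALLOC][20-25 ALLOC][26-35 FREE]
Op 5: d = malloc(7) -> d = 0; heap: [0-6 ALLOC][7-7 FREE][8-19 ALLOC][20-25 ALLOC][26-35 FREE]
Free blocks: [1 10] total_free=11 largest=10 -> 100*(11-10)/11 = 100/11 ≈ 9.091 -> rounds to 9

Answer: 9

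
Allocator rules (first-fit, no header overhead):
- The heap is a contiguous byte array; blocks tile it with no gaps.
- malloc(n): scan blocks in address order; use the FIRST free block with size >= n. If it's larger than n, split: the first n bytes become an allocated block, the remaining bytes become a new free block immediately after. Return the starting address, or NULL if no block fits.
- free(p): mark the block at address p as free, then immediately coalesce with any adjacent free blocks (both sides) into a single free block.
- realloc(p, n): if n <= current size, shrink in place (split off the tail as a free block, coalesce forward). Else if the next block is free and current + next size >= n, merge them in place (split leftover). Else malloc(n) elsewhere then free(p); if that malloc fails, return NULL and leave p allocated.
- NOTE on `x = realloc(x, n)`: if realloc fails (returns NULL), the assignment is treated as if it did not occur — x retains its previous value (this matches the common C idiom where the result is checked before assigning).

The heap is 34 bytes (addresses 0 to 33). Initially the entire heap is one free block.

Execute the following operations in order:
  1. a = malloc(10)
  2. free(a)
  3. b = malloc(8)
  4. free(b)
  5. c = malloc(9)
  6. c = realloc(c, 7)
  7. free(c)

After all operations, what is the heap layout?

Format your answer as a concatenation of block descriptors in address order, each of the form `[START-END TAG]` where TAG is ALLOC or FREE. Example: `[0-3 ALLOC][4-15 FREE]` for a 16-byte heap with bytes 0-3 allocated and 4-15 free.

Answer: [0-33 FREE]

Derivation:
Op 1: a = malloc(10) -> a = 0; heap: [0-9 ALLOC][10-33 FREE]
Op 2: free(a) -> (freed a); heap: [0-33 FREE]
Op 3: b = malloc(8) -> b = 0; heap: [0-7 ALLOC][8-33 FREE]
Op 4: free(b) -> (freed b); heap: [0-33 FREE]
Op 5: c = malloc(9) -> c = 0; heap: [0-8 ALLOC][9-33 FREE]
Op 6: c = realloc(c, 7) -> c = 0; heap: [0-6 ALLOC][7-33 FREE]
Op 7: free(c) -> (freed c); heap: [0-33 FREE]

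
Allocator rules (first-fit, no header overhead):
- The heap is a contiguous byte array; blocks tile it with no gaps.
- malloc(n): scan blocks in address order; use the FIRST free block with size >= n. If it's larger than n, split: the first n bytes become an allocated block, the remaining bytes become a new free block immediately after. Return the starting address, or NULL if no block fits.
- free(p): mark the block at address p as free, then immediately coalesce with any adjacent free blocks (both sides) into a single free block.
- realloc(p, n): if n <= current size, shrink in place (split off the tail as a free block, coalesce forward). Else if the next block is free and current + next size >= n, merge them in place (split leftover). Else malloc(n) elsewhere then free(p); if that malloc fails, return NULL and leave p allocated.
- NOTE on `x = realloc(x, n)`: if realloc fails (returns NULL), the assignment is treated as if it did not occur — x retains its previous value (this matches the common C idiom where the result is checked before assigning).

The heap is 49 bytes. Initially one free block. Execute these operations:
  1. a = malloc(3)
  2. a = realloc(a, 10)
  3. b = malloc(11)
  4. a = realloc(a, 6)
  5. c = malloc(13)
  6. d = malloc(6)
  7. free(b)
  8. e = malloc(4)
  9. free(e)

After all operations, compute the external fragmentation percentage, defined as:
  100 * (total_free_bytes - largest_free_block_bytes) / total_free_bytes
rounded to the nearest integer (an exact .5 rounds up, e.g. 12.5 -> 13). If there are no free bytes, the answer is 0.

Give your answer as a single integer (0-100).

Answer: 38

Derivation:
Op 1: a = malloc(3) -> a = 0; heap: [0-2 ALLOC][3-48 FREE]
Op 2: a = realloc(a, 10) -> a = 0; heap: [0-9 ALLOC][10-48 FREE]
Op 3: b = malloc(11) -> b = 10; heap: [0-9 ALLOC][10-20 ALLOC][21-48 FREE]
Op 4: a = realloc(a, 6) -> a = 0; heap: [0-5 ALLOC][6-9 FREE][10-20 ALLOC][21-48 FREE]
Op 5: c = malloc(13) -> c = 21; heap: [0-5 ALLOC][6-9 FREE][10-20 ALLOC][21-33 ALLOC][34-48 FREE]
Op 6: d = malloc(6) -> d = 34; heap: [0-5 ALLOC][6-9 FREE][10-20 ALLOC][21-33 ALLOC][34-39 ALLOC][40-48 FREE]
Op 7: free(b) -> (freed b); heap: [0-5 ALLOC][6-20 FREE][21-33 ALLOC][34-39 ALLOC][40-48 FREE]
Op 8: e = malloc(4) -> e = 6; heap: [0-5 ALLOC][6-9 ALLOC][10-20 FREE][21-33 ALLOC][34-39 ALLOC][40-48 FREE]
Op 9: free(e) -> (freed e); heap: [0-5 ALLOC][6-20 FREE][21-33 ALLOC][34-39 ALLOC][40-48 FREE]
Free blocks: [15 9] total_free=24 largest=15 -> 100*(24-15)/24 = 900/24 = 37.5 -> rounds to 38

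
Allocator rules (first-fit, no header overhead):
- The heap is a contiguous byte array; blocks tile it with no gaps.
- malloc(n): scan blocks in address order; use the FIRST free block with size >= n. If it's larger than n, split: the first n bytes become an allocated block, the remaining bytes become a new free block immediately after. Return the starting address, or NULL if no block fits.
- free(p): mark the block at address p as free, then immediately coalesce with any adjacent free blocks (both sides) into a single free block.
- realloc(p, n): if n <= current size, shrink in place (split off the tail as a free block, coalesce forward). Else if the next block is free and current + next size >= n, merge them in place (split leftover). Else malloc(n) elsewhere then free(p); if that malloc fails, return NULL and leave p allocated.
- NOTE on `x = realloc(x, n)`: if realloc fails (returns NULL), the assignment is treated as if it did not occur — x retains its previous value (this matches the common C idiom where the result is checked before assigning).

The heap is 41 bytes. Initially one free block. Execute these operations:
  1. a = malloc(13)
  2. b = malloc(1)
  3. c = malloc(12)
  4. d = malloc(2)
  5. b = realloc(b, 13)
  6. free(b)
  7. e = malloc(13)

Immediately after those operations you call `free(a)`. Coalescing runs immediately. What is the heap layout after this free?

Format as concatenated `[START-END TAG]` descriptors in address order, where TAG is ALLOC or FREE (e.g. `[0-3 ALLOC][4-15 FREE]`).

Op 1: a = malloc(13) -> a = 0; heap: [0-12 ALLOC][13-40 FREE]
Op 2: b = malloc(1) -> b = 13; heap: [0-12 ALLOC][13-13 ALLOC][14-40 FREE]
Op 3: c = malloc(12) -> c = 14; heap: [0-12 ALLOC][13-13 ALLOC][14-25 ALLOC][26-40 FREE]
Op 4: d = malloc(2) -> d = 26; heap: [0-12 ALLOC][13-13 ALLOC][14-25 ALLOC][26-27 ALLOC][28-40 FREE]
Op 5: b = realloc(b, 13) -> b = 28; heap: [0-12 ALLOC][13-13 FREE][14-25 ALLOC][26-27 ALLOC][28-40 ALLOC]
Op 6: free(b) -> (freed b); heap: [0-12 ALLOC][13-13 FREE][14-25 ALLOC][26-27 ALLOC][28-40 FREE]
Op 7: e = malloc(13) -> e = 28; heap: [0-12 ALLOC][13-13 FREE][14-25 ALLOC][26-27 ALLOC][28-40 ALLOC]
free(a): a = 0 -> block [0-12 ALLOC]; mark free, coalesce with adjacent free neighbors -> [0-13 FREE][14-25 ALLOC][26-27 ALLOC][28-40 ALLOC]

Answer: [0-13 FREE][14-25 ALLOC][26-27 ALLOC][28-40 ALLOC]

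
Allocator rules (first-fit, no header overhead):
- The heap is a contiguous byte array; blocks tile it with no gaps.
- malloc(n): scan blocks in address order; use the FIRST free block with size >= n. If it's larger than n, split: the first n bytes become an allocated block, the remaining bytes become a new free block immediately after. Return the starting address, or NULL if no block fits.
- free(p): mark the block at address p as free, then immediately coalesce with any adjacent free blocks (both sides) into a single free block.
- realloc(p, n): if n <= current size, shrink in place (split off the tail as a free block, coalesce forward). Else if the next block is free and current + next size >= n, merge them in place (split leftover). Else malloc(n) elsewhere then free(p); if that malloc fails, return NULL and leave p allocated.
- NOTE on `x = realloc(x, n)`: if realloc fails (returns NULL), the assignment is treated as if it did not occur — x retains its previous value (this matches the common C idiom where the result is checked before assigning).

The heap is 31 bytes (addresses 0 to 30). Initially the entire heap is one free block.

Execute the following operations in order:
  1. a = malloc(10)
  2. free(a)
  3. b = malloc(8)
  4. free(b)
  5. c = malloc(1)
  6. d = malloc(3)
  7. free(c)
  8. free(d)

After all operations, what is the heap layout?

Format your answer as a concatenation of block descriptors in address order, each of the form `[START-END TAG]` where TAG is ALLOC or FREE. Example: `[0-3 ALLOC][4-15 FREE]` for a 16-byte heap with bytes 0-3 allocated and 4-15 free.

Op 1: a = malloc(10) -> a = 0; heap: [0-9 ALLOC][10-30 FREE]
Op 2: free(a) -> (freed a); heap: [0-30 FREE]
Op 3: b = malloc(8) -> b = 0; heap: [0-7 ALLOC][8-30 FREE]
Op 4: free(b) -> (freed b); heap: [0-30 FREE]
Op 5: c = malloc(1) -> c = 0; heap: [0-0 ALLOC][1-30 FREE]
Op 6: d = malloc(3) -> d = 1; heap: [0-0 ALLOC][1-3 ALLOC][4-30 FREE]
Op 7: free(c) -> (freed c); heap: [0-0 FREE][1-3 ALLOC][4-30 FREE]
Op 8: free(d) -> (freed d); heap: [0-30 FREE]

Answer: [0-30 FREE]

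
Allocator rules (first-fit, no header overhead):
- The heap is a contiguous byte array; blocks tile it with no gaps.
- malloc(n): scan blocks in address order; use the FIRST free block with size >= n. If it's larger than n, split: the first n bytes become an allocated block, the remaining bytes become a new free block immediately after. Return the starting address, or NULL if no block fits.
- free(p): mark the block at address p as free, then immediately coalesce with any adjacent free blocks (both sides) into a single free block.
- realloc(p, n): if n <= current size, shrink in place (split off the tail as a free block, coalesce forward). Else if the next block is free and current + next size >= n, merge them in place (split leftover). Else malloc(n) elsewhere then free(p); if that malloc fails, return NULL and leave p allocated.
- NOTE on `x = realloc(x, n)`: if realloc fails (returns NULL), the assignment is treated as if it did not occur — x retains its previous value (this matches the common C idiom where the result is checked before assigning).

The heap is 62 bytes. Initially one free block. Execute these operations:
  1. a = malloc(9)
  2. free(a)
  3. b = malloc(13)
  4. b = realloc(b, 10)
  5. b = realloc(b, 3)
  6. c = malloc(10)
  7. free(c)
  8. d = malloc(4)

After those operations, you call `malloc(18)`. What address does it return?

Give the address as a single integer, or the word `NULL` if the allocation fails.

Op 1: a = malloc(9) -> a = 0; heap: [0-8 ALLOC][9-61 FREE]
Op 2: free(a) -> (freed a); heap: [0-61 FREE]
Op 3: b = malloc(13) -> b = 0; heap: [0-12 ALLOC][13-61 FREE]
Op 4: b = realloc(b, 10) -> b = 0; heap: [0-9 ALLOC][10-61 FREE]
Op 5: b = realloc(b, 3) -> b = 0; heap: [0-2 ALLOC][3-61 FREE]
Op 6: c = malloc(10) -> c = 3; heap: [0-2 ALLOC][3-12 ALLOC][13-61 FREE]
Op 7: free(c) -> (freed c); heap: [0-2 ALLOC][3-61 FREE]
Op 8: d = malloc(4) -> d = 3; heap: [0-2 ALLOC][3-6 ALLOC][7-61 FREE]
malloc(18): first-fit scan over [0-2 ALLOC][3-6 ALLOC][7-61 FREE] -> 7

Answer: 7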